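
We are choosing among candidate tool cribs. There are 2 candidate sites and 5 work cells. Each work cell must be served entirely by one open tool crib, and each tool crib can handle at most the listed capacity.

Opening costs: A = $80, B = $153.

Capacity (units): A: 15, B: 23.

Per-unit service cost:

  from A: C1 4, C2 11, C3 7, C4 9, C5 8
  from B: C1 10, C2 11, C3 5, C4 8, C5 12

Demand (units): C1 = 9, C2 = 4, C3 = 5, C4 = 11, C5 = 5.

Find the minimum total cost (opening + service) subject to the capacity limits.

Open {A, B}: C1→A 4·9=36, C2→B 11·4=44, C3→B 5·5=25, C4→B 8·11=88, C5→A 8·5=40.
Loads: A carries 14/15, B carries 20/23. Service 233; fixed 233; total 466.
Next best feasible plan costs 486.

Minimum total cost: 466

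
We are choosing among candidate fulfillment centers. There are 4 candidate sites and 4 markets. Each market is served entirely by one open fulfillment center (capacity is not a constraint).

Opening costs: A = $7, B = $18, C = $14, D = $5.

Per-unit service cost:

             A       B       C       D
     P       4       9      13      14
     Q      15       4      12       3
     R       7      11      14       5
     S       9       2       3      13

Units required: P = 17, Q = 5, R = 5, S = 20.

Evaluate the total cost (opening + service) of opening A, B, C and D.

Each market is assigned to its cheapest site among the open ones.
{A, B, C, D}: P→A 4·17=68, Q→D 3·5=15, R→D 5·5=25, S→B 2·20=40. Service 148; fixed 44; total 192.

Total cost: 192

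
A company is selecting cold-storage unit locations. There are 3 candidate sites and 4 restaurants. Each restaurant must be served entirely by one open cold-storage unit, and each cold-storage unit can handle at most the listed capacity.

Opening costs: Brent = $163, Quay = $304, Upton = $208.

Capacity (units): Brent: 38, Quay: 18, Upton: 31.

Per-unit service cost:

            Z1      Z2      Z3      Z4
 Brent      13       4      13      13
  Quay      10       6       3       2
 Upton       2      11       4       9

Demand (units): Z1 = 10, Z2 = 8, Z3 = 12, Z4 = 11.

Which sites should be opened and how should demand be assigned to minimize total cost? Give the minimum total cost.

Minimum total cost: 614

Open {Brent, Upton}: Z1→Upton 2·10=20, Z2→Brent 4·8=32, Z3→Upton 4·12=48, Z4→Brent 13·11=143.
Loads: Brent carries 19/38, Upton carries 22/31. Service 243; fixed 371; total 614.
Next best feasible plan costs 670.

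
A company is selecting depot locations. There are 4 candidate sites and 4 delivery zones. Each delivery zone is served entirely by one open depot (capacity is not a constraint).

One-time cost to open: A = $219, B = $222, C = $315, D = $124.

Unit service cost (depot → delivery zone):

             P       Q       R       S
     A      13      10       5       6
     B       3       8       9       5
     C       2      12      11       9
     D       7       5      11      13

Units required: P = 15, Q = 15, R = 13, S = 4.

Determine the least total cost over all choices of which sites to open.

Minimum total cost: 499

For any fixed open set, each delivery zone goes to its cheapest open site; total = fixed + service.
{D}: P→D 7·15=105, Q→D 5·15=75, R→D 11·13=143, S→D 13·4=52. Service 375; fixed 124; total 499.
{B}: service 302 + fixed 222 = 524
{B, D}: P→B 3·15=45, Q→D 5·15=75, R→B 9·13=117, S→B 5·4=20. Service 257; fixed 346; total 603.
{A, B, C, D}: service 190 + fixed 880 = 1070
(All 15 nonempty subsets were checked; D only is lowest.)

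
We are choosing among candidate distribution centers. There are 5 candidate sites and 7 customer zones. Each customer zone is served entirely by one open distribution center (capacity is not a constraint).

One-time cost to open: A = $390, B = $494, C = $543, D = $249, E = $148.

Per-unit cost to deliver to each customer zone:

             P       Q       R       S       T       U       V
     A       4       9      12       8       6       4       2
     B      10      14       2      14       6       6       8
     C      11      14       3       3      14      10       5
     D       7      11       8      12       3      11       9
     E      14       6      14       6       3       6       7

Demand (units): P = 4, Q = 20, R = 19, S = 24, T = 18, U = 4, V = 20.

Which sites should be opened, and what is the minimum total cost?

For any fixed open set, each customer zone goes to its cheapest open site; total = fixed + service.
{E}: P→E 14·4=56, Q→E 6·20=120, R→E 14·19=266, S→E 6·24=144, T→E 3·18=54, U→E 6·4=24, V→E 7·20=140. Service 804; fixed 148; total 952.
{D, E}: service 662 + fixed 397 = 1059
{A, E}: P→A 4·4=16, Q→E 6·20=120, R→A 12·19=228, S→E 6·24=144, T→E 3·18=54, U→A 4·4=16, V→A 2·20=40. Service 618; fixed 538; total 1156.
{A, B, C, D, E}: service 356 + fixed 1824 = 2180
No other subset beats 952.

Open E only; minimum total cost 952.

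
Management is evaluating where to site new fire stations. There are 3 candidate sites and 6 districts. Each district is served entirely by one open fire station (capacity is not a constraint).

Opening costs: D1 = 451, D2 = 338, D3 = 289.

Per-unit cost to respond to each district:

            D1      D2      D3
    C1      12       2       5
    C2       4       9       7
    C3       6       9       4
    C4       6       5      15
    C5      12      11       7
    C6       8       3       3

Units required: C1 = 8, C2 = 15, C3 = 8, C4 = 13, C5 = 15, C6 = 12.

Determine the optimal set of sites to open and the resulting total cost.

For any fixed open set, each district goes to its cheapest open site; total = fixed + service.
{D3}: C1→D3 5·8=40, C2→D3 7·15=105, C3→D3 4·8=32, C4→D3 15·13=195, C5→D3 7·15=105, C6→D3 3·12=36. Service 513; fixed 289; total 802.
{D2}: service 489 + fixed 338 = 827
{D2, D3}: service 359 + fixed 627 = 986
{D1, D2, D3}: C1→D2 2·8=16, C2→D1 4·15=60, C3→D3 4·8=32, C4→D2 5·13=65, C5→D3 7·15=105, C6→D2 3·12=36. Service 314; fixed 1078; total 1392.
(All 7 nonempty subsets were checked; D3 only is lowest.)

Open D3 only; minimum total cost 802.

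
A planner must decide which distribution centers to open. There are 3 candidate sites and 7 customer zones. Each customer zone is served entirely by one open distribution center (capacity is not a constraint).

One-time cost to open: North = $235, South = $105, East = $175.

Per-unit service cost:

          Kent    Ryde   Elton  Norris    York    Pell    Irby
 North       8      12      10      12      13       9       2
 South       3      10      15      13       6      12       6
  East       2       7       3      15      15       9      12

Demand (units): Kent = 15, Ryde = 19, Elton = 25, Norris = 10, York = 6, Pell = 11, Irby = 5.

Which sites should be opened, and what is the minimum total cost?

For any fixed open set, each customer zone goes to its cheapest open site; total = fixed + service.
{East}: Kent→East 2·15=30, Ryde→East 7·19=133, Elton→East 3·25=75, Norris→East 15·10=150, York→East 15·6=90, Pell→East 9·11=99, Irby→East 12·5=60. Service 637; fixed 175; total 812.
{South, East}: service 533 + fixed 280 = 813
{North, East}: Kent→East 2·15=30, Ryde→East 7·19=133, Elton→East 3·25=75, Norris→North 12·10=120, York→North 13·6=78, Pell→North 9·11=99, Irby→North 2·5=10. Service 545; fixed 410; total 955.
{North, South, East}: service 503 + fixed 515 = 1018
No other subset beats 812.

Open East only; minimum total cost 812.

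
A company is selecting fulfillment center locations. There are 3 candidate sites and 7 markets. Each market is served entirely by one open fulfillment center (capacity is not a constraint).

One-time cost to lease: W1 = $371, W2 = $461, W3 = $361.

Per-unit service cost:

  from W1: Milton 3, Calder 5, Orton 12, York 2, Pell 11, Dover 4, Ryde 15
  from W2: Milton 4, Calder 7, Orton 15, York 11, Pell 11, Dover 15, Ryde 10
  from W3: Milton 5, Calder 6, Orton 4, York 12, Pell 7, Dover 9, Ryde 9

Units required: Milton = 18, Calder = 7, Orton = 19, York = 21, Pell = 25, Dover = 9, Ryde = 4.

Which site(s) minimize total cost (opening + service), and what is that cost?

For any fixed open set, each market goes to its cheapest open site; total = fixed + service.
{W1}: Milton→W1 3·18=54, Calder→W1 5·7=35, Orton→W1 12·19=228, York→W1 2·21=42, Pell→W1 11·25=275, Dover→W1 4·9=36, Ryde→W1 15·4=60. Service 730; fixed 371; total 1101.
{W3}: service 752 + fixed 361 = 1113
{W1, W3}: Milton→W1 3·18=54, Calder→W1 5·7=35, Orton→W3 4·19=76, York→W1 2·21=42, Pell→W3 7·25=175, Dover→W1 4·9=36, Ryde→W3 9·4=36. Service 454; fixed 732; total 1186.
{W1, W2, W3}: service 454 + fixed 1193 = 1647
(All 7 nonempty subsets were checked; W1 only is lowest.)

Open W1 only; minimum total cost 1101.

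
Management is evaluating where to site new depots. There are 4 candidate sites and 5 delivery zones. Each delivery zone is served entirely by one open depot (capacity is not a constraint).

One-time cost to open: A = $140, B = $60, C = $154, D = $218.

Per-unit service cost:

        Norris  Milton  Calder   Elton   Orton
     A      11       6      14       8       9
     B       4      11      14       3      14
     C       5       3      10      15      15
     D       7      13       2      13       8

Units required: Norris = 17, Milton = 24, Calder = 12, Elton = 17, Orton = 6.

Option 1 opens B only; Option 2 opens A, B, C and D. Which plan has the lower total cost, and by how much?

Option 1 is cheaper by 140.

Option 1: {B}: Norris→B 4·17=68, Milton→B 11·24=264, Calder→B 14·12=168, Elton→B 3·17=51, Orton→B 14·6=84. Service 635; fixed 60; total 695.
Option 2: {A, B, C, D}: Norris→B 4·17=68, Milton→C 3·24=72, Calder→D 2·12=24, Elton→B 3·17=51, Orton→D 8·6=48. Service 263; fixed 572; total 835.
Difference: |695 − 835| = 140.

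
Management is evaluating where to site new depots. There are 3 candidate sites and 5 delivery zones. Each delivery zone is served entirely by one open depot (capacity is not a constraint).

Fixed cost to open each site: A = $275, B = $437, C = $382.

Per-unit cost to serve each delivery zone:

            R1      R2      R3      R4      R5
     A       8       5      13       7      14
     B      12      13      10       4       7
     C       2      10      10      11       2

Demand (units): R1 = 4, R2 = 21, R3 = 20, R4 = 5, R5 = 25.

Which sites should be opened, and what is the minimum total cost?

For any fixed open set, each delivery zone goes to its cheapest open site; total = fixed + service.
{C}: R1→C 2·4=8, R2→C 10·21=210, R3→C 10·20=200, R4→C 11·5=55, R5→C 2·25=50. Service 523; fixed 382; total 905.
{A, C}: service 398 + fixed 657 = 1055
{A}: R1→A 8·4=32, R2→A 5·21=105, R3→A 13·20=260, R4→A 7·5=35, R5→A 14·25=350. Service 782; fixed 275; total 1057.
{A, B, C}: service 383 + fixed 1094 = 1477
No other subset beats 905.

Open C only; minimum total cost 905.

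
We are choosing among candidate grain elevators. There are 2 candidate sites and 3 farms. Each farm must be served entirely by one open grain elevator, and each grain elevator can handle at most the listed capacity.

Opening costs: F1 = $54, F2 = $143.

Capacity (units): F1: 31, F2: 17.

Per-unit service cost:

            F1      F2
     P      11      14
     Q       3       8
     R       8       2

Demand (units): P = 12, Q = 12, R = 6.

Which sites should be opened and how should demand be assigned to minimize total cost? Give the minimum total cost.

Open {F1}: P→F1 11·12=132, Q→F1 3·12=36, R→F1 8·6=48.
Loads: F1 carries 30/31. Service 216; fixed 54; total 270.
Next best feasible plan costs 377.

Minimum total cost: 270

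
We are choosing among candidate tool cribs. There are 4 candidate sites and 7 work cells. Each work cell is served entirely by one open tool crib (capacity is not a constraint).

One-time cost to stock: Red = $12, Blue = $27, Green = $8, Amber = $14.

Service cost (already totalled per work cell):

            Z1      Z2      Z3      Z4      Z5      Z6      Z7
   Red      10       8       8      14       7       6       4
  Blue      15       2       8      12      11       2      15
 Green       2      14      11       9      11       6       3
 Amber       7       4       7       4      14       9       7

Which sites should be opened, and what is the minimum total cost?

Open Green and Amber; minimum total cost 59.

For any fixed open set, each work cell goes to its cheapest open site; total = fixed + service.
{Green, Amber}: Z1→Green 2, Z2→Amber 4, Z3→Amber 7, Z4→Amber 4, Z5→Green 11, Z6→Green 6, Z7→Green 3. Service 37; fixed 22; total 59.
{Red, Green}: service 43 + fixed 20 = 63
{Green}: Z1→Green 2, Z2→Green 14, Z3→Green 11, Z4→Green 9, Z5→Green 11, Z6→Green 6, Z7→Green 3. Service 56; fixed 8; total 64.
{Red, Blue, Green, Amber}: service 27 + fixed 61 = 88
No other subset beats 59.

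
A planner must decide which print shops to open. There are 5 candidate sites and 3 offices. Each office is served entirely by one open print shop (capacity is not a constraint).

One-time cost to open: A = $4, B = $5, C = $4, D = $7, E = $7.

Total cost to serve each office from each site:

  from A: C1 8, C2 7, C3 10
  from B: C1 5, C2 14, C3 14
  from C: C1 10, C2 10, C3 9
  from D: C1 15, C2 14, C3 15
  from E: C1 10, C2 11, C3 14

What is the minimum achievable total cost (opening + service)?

For any fixed open set, each office goes to its cheapest open site; total = fixed + service.
{A}: C1→A 8, C2→A 7, C3→A 10. Service 25; fixed 4; total 29.
{A, B}: C1→B 5, C2→A 7, C3→A 10. Service 22; fixed 9; total 31.
{A, C}: service 24 + fixed 8 = 32
{A, B, C, D, E}: service 21 + fixed 27 = 48
No other subset beats 29.

Minimum total cost: 29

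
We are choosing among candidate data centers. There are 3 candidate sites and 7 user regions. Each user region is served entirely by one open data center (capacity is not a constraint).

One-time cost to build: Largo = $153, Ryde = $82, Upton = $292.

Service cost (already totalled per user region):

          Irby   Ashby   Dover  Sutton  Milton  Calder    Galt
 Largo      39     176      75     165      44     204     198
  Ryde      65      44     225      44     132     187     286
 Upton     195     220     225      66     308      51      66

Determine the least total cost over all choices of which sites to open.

For any fixed open set, each user region goes to its cheapest open site; total = fixed + service.
{Largo, Ryde}: Irby→Largo 39, Ashby→Ryde 44, Dover→Largo 75, Sutton→Ryde 44, Milton→Largo 44, Calder→Ryde 187, Galt→Largo 198. Service 631; fixed 235; total 866.
{Largo, Ryde, Upton}: Irby→Largo 39, Ashby→Ryde 44, Dover→Largo 75, Sutton→Ryde 44, Milton→Largo 44, Calder→Upton 51, Galt→Upton 66. Service 363; fixed 527; total 890.
{Largo, Upton}: service 517 + fixed 445 = 962
{Ryde}: service 983 + fixed 82 = 1065
(All 7 nonempty subsets were checked; Largo and Ryde is lowest.)

Minimum total cost: 866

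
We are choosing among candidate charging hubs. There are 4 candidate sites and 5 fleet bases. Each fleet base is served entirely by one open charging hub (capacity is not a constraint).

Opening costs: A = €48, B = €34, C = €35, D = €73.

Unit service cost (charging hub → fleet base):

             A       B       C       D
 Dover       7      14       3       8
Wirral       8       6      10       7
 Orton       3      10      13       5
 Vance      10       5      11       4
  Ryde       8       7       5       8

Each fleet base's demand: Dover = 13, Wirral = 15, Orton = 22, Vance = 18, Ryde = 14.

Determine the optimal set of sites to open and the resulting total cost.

For any fixed open set, each fleet base goes to its cheapest open site; total = fixed + service.
{A, B, C}: Dover→C 3·13=39, Wirral→B 6·15=90, Orton→A 3·22=66, Vance→B 5·18=90, Ryde→C 5·14=70. Service 355; fixed 117; total 472.
{C, D}: service 396 + fixed 108 = 504
{A, C, D}: Dover→C 3·13=39, Wirral→D 7·15=105, Orton→A 3·22=66, Vance→D 4·18=72, Ryde→C 5·14=70. Service 352; fixed 156; total 508.
{A, B, C, D}: service 337 + fixed 190 = 527
No other subset beats 472.

Open A, B and C; minimum total cost 472.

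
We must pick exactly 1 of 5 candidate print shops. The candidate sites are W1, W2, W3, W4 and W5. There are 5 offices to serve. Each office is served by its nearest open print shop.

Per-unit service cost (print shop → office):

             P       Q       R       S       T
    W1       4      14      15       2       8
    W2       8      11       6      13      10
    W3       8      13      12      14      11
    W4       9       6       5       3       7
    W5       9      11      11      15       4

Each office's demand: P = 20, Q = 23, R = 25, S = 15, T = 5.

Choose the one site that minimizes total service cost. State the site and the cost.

Choose W4 only; total service cost 523.

With exactly 1 open, each office uses its cheapest among the chosen.
{W4}: P→W4 9·20=180, Q→W4 6·23=138, R→W4 5·25=125, S→W4 3·15=45, T→W4 7·5=35. Service cost 523.
{W2}: service cost 808
{W1}: service cost 847
Among all 5 size-1 choices, {W4} is lowest.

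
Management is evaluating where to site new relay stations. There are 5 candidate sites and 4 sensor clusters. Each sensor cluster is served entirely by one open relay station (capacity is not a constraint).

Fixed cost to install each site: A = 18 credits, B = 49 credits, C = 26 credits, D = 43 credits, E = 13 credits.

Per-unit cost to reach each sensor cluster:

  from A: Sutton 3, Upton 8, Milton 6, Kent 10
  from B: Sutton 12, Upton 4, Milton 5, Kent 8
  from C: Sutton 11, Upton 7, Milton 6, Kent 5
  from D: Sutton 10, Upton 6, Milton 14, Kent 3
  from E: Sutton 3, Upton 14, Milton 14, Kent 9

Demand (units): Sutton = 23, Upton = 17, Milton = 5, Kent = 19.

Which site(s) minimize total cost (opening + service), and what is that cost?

Open A and D; minimum total cost 319.

For any fixed open set, each sensor cluster goes to its cheapest open site; total = fixed + service.
{A, D}: Sutton→A 3·23=69, Upton→D 6·17=102, Milton→A 6·5=30, Kent→D 3·19=57. Service 258; fixed 61; total 319.
{B, D, E}: service 219 + fixed 105 = 324
{A, B, D}: Sutton→A 3·23=69, Upton→B 4·17=68, Milton→B 5·5=25, Kent→D 3·19=57. Service 219; fixed 110; total 329.
{A, B, C, D, E}: Sutton→A 3·23=69, Upton→B 4·17=68, Milton→B 5·5=25, Kent→D 3·19=57. Service 219; fixed 149; total 368.
No other subset beats 319.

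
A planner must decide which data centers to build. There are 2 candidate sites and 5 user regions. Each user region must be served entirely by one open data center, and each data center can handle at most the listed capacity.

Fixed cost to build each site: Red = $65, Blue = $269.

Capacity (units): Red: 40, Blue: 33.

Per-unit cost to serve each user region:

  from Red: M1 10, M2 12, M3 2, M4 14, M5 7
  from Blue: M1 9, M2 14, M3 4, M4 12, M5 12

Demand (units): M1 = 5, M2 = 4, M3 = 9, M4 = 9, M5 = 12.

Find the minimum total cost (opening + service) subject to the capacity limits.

Open {Red}: M1→Red 10·5=50, M2→Red 12·4=48, M3→Red 2·9=18, M4→Red 14·9=126, M5→Red 7·12=84.
Loads: Red carries 39/40. Service 326; fixed 65; total 391.
Next best feasible plan costs 637.

Minimum total cost: 391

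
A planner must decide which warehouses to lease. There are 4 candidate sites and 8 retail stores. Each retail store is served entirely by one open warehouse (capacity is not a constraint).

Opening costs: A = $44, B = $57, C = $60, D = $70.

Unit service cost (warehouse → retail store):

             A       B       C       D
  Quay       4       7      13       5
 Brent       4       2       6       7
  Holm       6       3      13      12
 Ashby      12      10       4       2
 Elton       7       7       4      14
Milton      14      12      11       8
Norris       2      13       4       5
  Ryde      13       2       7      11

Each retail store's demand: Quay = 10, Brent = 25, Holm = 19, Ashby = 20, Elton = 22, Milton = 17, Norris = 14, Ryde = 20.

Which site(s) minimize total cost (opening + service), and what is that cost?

For any fixed open set, each retail store goes to its cheapest open site; total = fixed + service.
{B, C, D}: Quay→D 5·10=50, Brent→B 2·25=50, Holm→B 3·19=57, Ashby→D 2·20=40, Elton→C 4·22=88, Milton→D 8·17=136, Norris→C 4·14=56, Ryde→B 2·20=40. Service 517; fixed 187; total 704.
{A, B, C, D}: service 479 + fixed 231 = 710
{A, B, D}: service 545 + fixed 171 = 716
{A}: service 1174 + fixed 44 = 1218
(All 15 nonempty subsets were checked; B, C and D is lowest.)

Open B, C and D; minimum total cost 704.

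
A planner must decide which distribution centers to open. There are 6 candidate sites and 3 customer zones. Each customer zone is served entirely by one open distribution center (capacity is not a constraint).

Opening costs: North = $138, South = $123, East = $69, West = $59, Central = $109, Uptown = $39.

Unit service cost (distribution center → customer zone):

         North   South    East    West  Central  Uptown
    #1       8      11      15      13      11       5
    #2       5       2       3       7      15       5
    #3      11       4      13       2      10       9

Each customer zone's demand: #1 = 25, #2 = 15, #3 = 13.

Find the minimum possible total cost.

For any fixed open set, each customer zone goes to its cheapest open site; total = fixed + service.
{West, Uptown}: #1→Uptown 5·25=125, #2→Uptown 5·15=75, #3→West 2·13=26. Service 226; fixed 98; total 324.
{Uptown}: #1→Uptown 5·25=125, #2→Uptown 5·15=75, #3→Uptown 9·13=117. Service 317; fixed 39; total 356.
{East, West, Uptown}: service 196 + fixed 167 = 363
{North, South, East, West, Central, Uptown}: service 181 + fixed 537 = 718
No other subset beats 324.

Minimum total cost: 324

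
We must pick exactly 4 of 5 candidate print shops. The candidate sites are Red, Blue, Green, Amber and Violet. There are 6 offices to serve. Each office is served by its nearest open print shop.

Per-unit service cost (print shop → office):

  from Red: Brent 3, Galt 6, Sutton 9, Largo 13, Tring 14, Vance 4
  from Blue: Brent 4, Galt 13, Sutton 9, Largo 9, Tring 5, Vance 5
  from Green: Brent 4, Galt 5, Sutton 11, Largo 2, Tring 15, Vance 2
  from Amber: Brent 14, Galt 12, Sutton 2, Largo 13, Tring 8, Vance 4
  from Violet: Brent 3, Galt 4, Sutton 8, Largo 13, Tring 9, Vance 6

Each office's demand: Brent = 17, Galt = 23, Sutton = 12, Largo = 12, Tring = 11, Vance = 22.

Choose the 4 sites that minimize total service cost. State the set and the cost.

With exactly 4 open, each office uses its cheapest among the chosen.
{Blue, Green, Amber, Violet}: Brent→Violet 3·17=51, Galt→Violet 4·23=92, Sutton→Amber 2·12=24, Largo→Green 2·12=24, Tring→Blue 5·11=55, Vance→Green 2·22=44. Service cost 290.
{Red, Blue, Green, Amber}: service cost 313
{Red, Green, Amber, Violet}: service cost 323
Among all 5 size-4 choices, {Blue, Green, Amber, Violet} is lowest.

Choose Blue, Green, Amber and Violet; total service cost 290.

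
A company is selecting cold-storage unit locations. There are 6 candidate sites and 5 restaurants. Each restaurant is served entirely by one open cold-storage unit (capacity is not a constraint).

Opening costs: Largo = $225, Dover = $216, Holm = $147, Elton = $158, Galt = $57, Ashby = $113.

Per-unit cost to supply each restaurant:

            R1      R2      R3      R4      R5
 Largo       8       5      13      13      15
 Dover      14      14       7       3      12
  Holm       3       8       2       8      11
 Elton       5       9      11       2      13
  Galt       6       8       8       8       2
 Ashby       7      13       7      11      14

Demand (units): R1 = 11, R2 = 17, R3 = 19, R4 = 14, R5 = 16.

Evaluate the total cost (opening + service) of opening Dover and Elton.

Total cost: 935

Each restaurant is assigned to its cheapest site among the open ones.
{Dover, Elton}: R1→Elton 5·11=55, R2→Elton 9·17=153, R3→Dover 7·19=133, R4→Elton 2·14=28, R5→Dover 12·16=192. Service 561; fixed 374; total 935.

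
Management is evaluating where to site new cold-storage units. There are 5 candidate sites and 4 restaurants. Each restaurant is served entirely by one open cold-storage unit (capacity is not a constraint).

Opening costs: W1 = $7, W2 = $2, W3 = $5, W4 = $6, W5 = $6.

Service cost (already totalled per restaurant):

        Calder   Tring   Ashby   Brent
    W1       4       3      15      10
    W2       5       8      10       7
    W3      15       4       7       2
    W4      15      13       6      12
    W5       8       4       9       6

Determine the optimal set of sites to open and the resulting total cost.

For any fixed open set, each restaurant goes to its cheapest open site; total = fixed + service.
{W2, W3}: Calder→W2 5, Tring→W3 4, Ashby→W3 7, Brent→W3 2. Service 18; fixed 7; total 25.
{W1, W3}: service 16 + fixed 12 = 28
{W1, W2, W3}: service 16 + fixed 14 = 30
{W1, W2, W3, W4, W5}: Calder→W1 4, Tring→W1 3, Ashby→W4 6, Brent→W3 2. Service 15; fixed 26; total 41.
No other subset beats 25.

Open W2 and W3; minimum total cost 25.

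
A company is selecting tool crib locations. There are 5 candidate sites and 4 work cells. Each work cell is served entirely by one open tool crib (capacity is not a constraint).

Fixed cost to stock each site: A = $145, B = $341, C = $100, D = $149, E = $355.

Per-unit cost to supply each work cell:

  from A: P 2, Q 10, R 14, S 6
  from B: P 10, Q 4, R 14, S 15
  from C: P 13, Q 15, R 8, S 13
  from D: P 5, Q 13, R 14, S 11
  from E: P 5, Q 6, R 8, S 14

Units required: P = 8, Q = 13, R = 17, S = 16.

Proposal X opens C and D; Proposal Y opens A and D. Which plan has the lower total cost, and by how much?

Proposal X is cheaper by 4.

Proposal X: {C, D}: P→D 5·8=40, Q→D 13·13=169, R→C 8·17=136, S→D 11·16=176. Service 521; fixed 249; total 770.
Proposal Y: {A, D}: P→A 2·8=16, Q→A 10·13=130, R→A 14·17=238, S→A 6·16=96. Service 480; fixed 294; total 774.
Difference: |770 − 774| = 4.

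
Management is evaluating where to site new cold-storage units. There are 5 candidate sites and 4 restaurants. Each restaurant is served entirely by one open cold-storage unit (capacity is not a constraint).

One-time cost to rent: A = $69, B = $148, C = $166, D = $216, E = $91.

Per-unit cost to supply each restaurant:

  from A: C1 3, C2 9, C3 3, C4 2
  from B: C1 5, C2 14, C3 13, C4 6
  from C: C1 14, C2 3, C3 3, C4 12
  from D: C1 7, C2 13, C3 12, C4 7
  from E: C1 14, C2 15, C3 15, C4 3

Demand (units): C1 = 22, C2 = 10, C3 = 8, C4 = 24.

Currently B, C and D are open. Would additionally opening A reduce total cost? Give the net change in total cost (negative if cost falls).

Current service cost with {B, C, D}: 308.
Adding A: each restaurant re-picks its cheapest; new service cost 168, saving 140.
Extra fixed cost: 69. Net change = 69 − 140 = -71.
(Totals: 838 → 767.)

Yes — net change −71 (cost falls by 71).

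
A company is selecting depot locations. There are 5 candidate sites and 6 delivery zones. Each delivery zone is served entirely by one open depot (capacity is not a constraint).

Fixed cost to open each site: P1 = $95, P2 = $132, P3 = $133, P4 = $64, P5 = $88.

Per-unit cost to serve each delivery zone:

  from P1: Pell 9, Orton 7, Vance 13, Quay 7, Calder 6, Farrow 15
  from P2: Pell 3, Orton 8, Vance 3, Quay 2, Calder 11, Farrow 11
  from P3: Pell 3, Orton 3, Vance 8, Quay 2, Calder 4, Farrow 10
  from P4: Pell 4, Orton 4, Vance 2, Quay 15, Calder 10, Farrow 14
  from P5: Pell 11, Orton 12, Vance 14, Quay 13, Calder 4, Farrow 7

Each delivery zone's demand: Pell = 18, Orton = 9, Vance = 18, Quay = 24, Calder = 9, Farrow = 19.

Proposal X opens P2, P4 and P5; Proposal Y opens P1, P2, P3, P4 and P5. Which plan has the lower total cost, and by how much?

Proposal X is cheaper by 219.

Proposal X: {P2, P4, P5}: Pell→P2 3·18=54, Orton→P4 4·9=36, Vance→P4 2·18=36, Quay→P2 2·24=48, Calder→P5 4·9=36, Farrow→P5 7·19=133. Service 343; fixed 284; total 627.
Proposal Y: {P1, P2, P3, P4, P5}: Pell→P2 3·18=54, Orton→P3 3·9=27, Vance→P4 2·18=36, Quay→P2 2·24=48, Calder→P3 4·9=36, Farrow→P5 7·19=133. Service 334; fixed 512; total 846.
Difference: |627 − 846| = 219.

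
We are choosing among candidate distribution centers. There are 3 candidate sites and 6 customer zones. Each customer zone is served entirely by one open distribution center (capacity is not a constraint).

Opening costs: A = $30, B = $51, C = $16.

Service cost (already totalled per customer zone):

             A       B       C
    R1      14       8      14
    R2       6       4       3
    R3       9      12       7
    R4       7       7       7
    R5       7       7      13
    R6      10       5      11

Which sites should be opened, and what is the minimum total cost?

For any fixed open set, each customer zone goes to its cheapest open site; total = fixed + service.
{C}: R1→C 14, R2→C 3, R3→C 7, R4→C 7, R5→C 13, R6→C 11. Service 55; fixed 16; total 71.
{A}: R1→A 14, R2→A 6, R3→A 9, R4→A 7, R5→A 7, R6→A 10. Service 53; fixed 30; total 83.
{A, C}: service 48 + fixed 46 = 94
{A, B, C}: service 37 + fixed 97 = 134
No other subset beats 71.

Open C only; minimum total cost 71.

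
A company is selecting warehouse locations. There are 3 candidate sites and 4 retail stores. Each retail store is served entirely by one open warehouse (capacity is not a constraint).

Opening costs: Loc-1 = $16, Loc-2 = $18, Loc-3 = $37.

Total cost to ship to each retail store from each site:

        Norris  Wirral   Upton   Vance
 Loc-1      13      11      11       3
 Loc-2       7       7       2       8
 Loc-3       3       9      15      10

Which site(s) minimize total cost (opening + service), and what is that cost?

For any fixed open set, each retail store goes to its cheapest open site; total = fixed + service.
{Loc-2}: Norris→Loc-2 7, Wirral→Loc-2 7, Upton→Loc-2 2, Vance→Loc-2 8. Service 24; fixed 18; total 42.
{Loc-1, Loc-2}: Norris→Loc-2 7, Wirral→Loc-2 7, Upton→Loc-2 2, Vance→Loc-1 3. Service 19; fixed 34; total 53.
{Loc-1}: service 38 + fixed 16 = 54
{Loc-1, Loc-2, Loc-3}: service 15 + fixed 71 = 86
No other subset beats 42.

Open Loc-2 only; minimum total cost 42.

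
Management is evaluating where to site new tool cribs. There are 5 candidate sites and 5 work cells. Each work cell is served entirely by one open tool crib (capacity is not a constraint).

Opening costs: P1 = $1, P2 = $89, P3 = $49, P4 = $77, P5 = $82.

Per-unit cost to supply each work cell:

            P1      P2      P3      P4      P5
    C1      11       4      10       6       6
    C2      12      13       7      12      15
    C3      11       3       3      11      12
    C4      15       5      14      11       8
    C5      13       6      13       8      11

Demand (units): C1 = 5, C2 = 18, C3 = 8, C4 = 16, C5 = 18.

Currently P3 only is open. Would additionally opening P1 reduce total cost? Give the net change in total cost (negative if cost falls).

No — net change +1 (cost rises by 1).

Current service cost with {P3}: 658.
Adding P1: each work cell re-picks its cheapest; new service cost 658, saving 0.
Extra fixed cost: 1. Net change = 1 − 0 = 1.
(Totals: 707 → 708.)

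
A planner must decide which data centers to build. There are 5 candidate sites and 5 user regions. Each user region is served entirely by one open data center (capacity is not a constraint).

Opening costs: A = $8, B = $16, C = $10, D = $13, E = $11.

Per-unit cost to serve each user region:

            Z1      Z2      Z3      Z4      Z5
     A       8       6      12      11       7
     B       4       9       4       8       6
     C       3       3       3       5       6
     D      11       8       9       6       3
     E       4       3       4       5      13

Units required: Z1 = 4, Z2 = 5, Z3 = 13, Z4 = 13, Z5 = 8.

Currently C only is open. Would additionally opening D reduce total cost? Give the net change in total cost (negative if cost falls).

Current service cost with {C}: 179.
Adding D: each user region re-picks its cheapest; new service cost 155, saving 24.
Extra fixed cost: 13. Net change = 13 − 24 = -11.
(Totals: 189 → 178.)

Yes — net change −11 (cost falls by 11).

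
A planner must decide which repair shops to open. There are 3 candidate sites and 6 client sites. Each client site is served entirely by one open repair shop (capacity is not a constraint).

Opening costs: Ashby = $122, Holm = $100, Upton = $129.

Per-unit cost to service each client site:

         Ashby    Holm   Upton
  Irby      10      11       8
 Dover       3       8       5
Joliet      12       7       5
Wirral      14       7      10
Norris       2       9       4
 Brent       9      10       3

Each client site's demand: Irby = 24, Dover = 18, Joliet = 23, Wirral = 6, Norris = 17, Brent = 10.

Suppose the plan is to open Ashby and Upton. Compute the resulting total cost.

Total cost: 736

Each client site is assigned to its cheapest site among the open ones.
{Ashby, Upton}: Irby→Upton 8·24=192, Dover→Ashby 3·18=54, Joliet→Upton 5·23=115, Wirral→Upton 10·6=60, Norris→Ashby 2·17=34, Brent→Upton 3·10=30. Service 485; fixed 251; total 736.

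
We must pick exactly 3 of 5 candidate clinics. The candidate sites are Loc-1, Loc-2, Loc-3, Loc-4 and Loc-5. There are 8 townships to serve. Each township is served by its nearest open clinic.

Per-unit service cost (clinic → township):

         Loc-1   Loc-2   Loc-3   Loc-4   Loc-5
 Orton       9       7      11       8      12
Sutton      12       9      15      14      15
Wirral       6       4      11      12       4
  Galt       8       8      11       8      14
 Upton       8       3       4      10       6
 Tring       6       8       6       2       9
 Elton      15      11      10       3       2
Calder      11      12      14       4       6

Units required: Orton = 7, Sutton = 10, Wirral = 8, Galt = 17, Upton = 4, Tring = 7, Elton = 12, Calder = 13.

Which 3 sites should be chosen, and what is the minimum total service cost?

Choose Loc-2, Loc-4 and Loc-5; total service cost 409.

With exactly 3 open, each township uses its cheapest among the chosen.
{Loc-2, Loc-4, Loc-5}: Orton→Loc-2 7·7=49, Sutton→Loc-2 9·10=90, Wirral→Loc-2 4·8=32, Galt→Loc-2 8·17=136, Upton→Loc-2 3·4=12, Tring→Loc-4 2·7=14, Elton→Loc-5 2·12=24, Calder→Loc-4 4·13=52. Service cost 409.
{Loc-1, Loc-2, Loc-4}: service cost 421
{Loc-2, Loc-3, Loc-4}: service cost 421
Among all 10 size-3 choices, {Loc-2, Loc-4, Loc-5} is lowest.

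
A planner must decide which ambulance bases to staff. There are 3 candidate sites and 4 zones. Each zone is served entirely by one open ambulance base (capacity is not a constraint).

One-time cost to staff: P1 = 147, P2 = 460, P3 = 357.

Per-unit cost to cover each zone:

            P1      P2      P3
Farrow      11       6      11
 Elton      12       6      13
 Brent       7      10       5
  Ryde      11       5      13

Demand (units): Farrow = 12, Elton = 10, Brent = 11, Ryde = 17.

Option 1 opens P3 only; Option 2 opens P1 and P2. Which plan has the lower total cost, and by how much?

Option 1 is cheaper by 6.

Option 1: {P3}: Farrow→P3 11·12=132, Elton→P3 13·10=130, Brent→P3 5·11=55, Ryde→P3 13·17=221. Service 538; fixed 357; total 895.
Option 2: {P1, P2}: Farrow→P2 6·12=72, Elton→P2 6·10=60, Brent→P1 7·11=77, Ryde→P2 5·17=85. Service 294; fixed 607; total 901.
Difference: |895 − 901| = 6.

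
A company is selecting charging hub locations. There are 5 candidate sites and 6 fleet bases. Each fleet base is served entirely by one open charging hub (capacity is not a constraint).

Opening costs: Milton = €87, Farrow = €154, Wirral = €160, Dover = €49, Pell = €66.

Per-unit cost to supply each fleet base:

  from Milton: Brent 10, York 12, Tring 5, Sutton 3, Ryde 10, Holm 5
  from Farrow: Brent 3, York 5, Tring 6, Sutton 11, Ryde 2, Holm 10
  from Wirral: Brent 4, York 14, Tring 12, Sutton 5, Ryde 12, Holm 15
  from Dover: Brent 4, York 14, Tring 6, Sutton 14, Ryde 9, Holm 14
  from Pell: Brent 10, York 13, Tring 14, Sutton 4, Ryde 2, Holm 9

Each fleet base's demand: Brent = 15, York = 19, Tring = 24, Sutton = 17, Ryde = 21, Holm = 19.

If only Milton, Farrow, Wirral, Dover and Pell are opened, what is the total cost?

Each fleet base is assigned to its cheapest site among the open ones.
{Milton, Farrow, Wirral, Dover, Pell}: Brent→Farrow 3·15=45, York→Farrow 5·19=95, Tring→Milton 5·24=120, Sutton→Milton 3·17=51, Ryde→Farrow 2·21=42, Holm→Milton 5·19=95. Service 448; fixed 516; total 964.

Total cost: 964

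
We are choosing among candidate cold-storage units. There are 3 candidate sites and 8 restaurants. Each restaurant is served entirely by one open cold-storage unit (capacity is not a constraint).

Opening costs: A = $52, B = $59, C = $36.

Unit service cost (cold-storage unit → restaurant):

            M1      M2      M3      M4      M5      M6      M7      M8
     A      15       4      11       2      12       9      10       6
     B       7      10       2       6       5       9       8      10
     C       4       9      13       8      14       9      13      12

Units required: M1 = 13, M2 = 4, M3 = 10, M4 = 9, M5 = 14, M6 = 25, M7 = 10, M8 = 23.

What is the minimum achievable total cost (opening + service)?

For any fixed open set, each restaurant goes to its cheapest open site; total = fixed + service.
{A, B, C}: M1→C 4·13=52, M2→A 4·4=16, M3→B 2·10=20, M4→A 2·9=18, M5→B 5·14=70, M6→A 9·25=225, M7→B 8·10=80, M8→A 6·23=138. Service 619; fixed 147; total 766.
{A, B}: service 658 + fixed 111 = 769
{B, C}: M1→C 4·13=52, M2→C 9·4=36, M3→B 2·10=20, M4→B 6·9=54, M5→B 5·14=70, M6→B 9·25=225, M7→B 8·10=80, M8→B 10·23=230. Service 767; fixed 95; total 862.
{C}: service 1117 + fixed 36 = 1153
No other subset beats 766.

Minimum total cost: 766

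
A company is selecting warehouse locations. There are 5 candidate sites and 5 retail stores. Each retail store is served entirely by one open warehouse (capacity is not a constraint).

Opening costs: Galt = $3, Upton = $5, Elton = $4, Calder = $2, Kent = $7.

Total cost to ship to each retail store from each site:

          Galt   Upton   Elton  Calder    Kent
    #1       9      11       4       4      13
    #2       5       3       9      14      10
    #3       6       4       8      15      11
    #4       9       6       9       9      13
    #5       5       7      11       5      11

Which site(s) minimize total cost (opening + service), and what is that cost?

For any fixed open set, each retail store goes to its cheapest open site; total = fixed + service.
{Upton, Calder}: #1→Calder 4, #2→Upton 3, #3→Upton 4, #4→Upton 6, #5→Calder 5. Service 22; fixed 7; total 29.
{Galt, Upton, Calder}: service 22 + fixed 10 = 32
{Upton, Elton}: #1→Elton 4, #2→Upton 3, #3→Upton 4, #4→Upton 6, #5→Upton 7. Service 24; fixed 9; total 33.
{Galt, Upton, Elton, Calder, Kent}: #1→Elton 4, #2→Upton 3, #3→Upton 4, #4→Upton 6, #5→Galt 5. Service 22; fixed 21; total 43.
No other subset beats 29.

Open Upton and Calder; minimum total cost 29.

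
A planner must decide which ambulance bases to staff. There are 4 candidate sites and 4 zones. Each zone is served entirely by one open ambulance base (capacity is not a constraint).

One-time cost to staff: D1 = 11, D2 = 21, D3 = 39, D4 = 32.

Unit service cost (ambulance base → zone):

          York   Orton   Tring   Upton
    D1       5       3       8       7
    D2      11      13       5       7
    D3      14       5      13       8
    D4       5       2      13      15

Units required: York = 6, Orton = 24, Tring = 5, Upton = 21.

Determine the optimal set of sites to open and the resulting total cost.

For any fixed open set, each zone goes to its cheapest open site; total = fixed + service.
{D1}: York→D1 5·6=30, Orton→D1 3·24=72, Tring→D1 8·5=40, Upton→D1 7·21=147. Service 289; fixed 11; total 300.
{D2, D4}: York→D4 5·6=30, Orton→D4 2·24=48, Tring→D2 5·5=25, Upton→D2 7·21=147. Service 250; fixed 53; total 303.
{D1, D2}: York→D1 5·6=30, Orton→D1 3·24=72, Tring→D2 5·5=25, Upton→D1 7·21=147. Service 274; fixed 32; total 306.
{D1, D2, D3, D4}: York→D1 5·6=30, Orton→D4 2·24=48, Tring→D2 5·5=25, Upton→D1 7·21=147. Service 250; fixed 103; total 353.
(All 15 nonempty subsets were checked; D1 only is lowest.)

Open D1 only; minimum total cost 300.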